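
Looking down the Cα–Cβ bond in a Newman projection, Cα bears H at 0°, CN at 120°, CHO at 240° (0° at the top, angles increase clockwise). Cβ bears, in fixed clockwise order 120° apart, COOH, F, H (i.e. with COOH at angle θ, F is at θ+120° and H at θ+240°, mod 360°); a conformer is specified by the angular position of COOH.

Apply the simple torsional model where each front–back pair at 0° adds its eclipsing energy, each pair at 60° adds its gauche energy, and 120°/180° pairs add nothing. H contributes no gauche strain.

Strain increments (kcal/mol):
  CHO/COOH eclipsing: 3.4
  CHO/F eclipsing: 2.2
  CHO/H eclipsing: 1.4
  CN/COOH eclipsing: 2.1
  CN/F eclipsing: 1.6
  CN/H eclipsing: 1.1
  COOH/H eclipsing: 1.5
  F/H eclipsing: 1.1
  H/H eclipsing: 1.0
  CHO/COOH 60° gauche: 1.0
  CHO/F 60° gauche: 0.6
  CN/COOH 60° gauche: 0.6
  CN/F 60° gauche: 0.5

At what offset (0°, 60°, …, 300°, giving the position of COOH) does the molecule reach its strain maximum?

COOH at 0° (eclipsed): H–COOH eclipsed, CN–F eclipsed, CHO–H eclipsed; 1.5 + 1.6 + 1.4 = 4.5 kcal/mol.
COOH at 60° (staggered): CN–COOH gauche, CN–F gauche, CHO–F gauche; 0.6 + 0.5 + 0.6 = 1.7 kcal/mol.
COOH at 120° (eclipsed): H–H eclipsed, CN–COOH eclipsed, CHO–F eclipsed; 1.0 + 2.1 + 2.2 = 5.3 kcal/mol.
COOH at 180° (staggered): CN–COOH gauche, CHO–COOH gauche, CHO–F gauche; 0.6 + 1.0 + 0.6 = 2.2 kcal/mol.
COOH at 240° (eclipsed): H–F eclipsed, CN–H eclipsed, CHO–COOH eclipsed; 1.1 + 1.1 + 3.4 = 5.6 kcal/mol.
COOH at 300° (staggered): CN–F gauche, CHO–COOH gauche; 0.5 + 1.0 = 1.5 kcal/mol.
The maximum (5.6 kcal/mol) occurs with COOH at 240°.

240°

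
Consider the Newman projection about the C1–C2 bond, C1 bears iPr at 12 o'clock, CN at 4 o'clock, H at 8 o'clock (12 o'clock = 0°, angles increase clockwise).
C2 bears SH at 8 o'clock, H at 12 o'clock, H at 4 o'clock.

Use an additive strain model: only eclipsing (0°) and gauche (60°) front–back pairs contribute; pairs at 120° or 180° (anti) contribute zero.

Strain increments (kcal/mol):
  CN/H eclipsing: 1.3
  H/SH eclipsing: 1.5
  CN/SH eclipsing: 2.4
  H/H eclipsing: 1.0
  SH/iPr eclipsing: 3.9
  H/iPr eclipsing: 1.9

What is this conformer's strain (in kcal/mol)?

4.7 kcal/mol

This conformer (eclipsed): iPr–H eclipsed, CN–H eclipsed, H–SH eclipsed; 1.9 + 1.3 + 1.5 = 4.7 kcal/mol.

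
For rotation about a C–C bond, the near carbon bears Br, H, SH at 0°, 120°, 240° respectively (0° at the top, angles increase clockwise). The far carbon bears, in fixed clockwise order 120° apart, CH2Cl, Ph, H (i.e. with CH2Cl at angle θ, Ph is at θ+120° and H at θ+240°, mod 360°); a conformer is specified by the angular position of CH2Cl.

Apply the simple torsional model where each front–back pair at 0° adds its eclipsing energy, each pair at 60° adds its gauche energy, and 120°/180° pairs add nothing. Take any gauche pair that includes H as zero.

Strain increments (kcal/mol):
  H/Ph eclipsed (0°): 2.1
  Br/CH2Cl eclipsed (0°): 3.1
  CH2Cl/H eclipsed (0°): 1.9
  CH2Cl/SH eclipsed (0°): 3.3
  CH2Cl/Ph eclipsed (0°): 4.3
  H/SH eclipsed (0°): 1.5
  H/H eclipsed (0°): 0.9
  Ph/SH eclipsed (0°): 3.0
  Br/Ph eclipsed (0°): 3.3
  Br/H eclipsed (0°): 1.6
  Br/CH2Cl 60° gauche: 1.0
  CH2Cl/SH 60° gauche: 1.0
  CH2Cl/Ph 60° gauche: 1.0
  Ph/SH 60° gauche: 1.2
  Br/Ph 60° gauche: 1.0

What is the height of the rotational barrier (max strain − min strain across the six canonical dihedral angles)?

5.3 kcal/mol

CH2Cl at 0° (eclipsed): Br(0°)/CH2Cl(0°) eclipsed 3.1; H(120°)/Ph(120°) eclipsed 2.1; SH(240°)/H(240°) eclipsed 1.5 → 6.7 kcal/mol.
CH2Cl at 60° (staggered): Br(0°)/CH2Cl(60°) gauche 1.0; SH(240°)/Ph(180°) gauche 1.2 → 2.2 kcal/mol.
CH2Cl at 120° (eclipsed): Br(0°)/H(0°) eclipsed 1.6; H(120°)/CH2Cl(120°) eclipsed 1.9; SH(240°)/Ph(240°) eclipsed 3.0 → 6.5 kcal/mol.
CH2Cl at 180° (staggered): Br(0°)/Ph(300°) gauche 1.0; SH(240°)/CH2Cl(180°) gauche 1.0; SH(240°)/Ph(300°) gauche 1.2 → 3.2 kcal/mol.
CH2Cl at 240° (eclipsed): Br(0°)/Ph(0°) eclipsed 3.3; H(120°)/H(120°) eclipsed 0.9; SH(240°)/CH2Cl(240°) eclipsed 3.3 → 7.5 kcal/mol.
CH2Cl at 300° (staggered): Br(0°)/CH2Cl(300°) gauche 1.0; Br(0°)/Ph(60°) gauche 1.0; SH(240°)/CH2Cl(300°) gauche 1.0 → 3.0 kcal/mol.
Max at 240° (7.5 kcal/mol), min at 60° (2.2 kcal/mol); barrier = 5.3 kcal/mol.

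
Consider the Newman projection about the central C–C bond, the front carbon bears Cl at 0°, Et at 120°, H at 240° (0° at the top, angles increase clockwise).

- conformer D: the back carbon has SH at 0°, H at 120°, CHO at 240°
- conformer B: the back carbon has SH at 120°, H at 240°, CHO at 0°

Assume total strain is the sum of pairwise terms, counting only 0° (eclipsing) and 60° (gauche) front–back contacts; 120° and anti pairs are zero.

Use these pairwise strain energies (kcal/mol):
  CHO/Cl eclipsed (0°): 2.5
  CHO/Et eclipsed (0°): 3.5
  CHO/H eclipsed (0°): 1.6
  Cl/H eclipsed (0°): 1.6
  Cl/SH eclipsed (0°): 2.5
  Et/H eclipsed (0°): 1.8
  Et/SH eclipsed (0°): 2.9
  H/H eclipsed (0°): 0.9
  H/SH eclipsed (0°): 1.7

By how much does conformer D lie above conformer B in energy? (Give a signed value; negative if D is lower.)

D is eclipsed. Cl at 0° is eclipsed with SH at 0° (2.5); Et at 120° is eclipsed with H at 120° (1.8); H at 240° is eclipsed with CHO at 240° (1.6). Total 5.9 kcal/mol.
B is eclipsed. Cl at 0° is eclipsed with CHO at 0° (2.5); Et at 120° is eclipsed with SH at 120° (2.9); H at 240° is eclipsed with H at 240° (0.9). Total 6.3 kcal/mol.
E(D) − E(B) = 5.9 − 6.3 = -0.4 kcal/mol.

-0.4 kcal/mol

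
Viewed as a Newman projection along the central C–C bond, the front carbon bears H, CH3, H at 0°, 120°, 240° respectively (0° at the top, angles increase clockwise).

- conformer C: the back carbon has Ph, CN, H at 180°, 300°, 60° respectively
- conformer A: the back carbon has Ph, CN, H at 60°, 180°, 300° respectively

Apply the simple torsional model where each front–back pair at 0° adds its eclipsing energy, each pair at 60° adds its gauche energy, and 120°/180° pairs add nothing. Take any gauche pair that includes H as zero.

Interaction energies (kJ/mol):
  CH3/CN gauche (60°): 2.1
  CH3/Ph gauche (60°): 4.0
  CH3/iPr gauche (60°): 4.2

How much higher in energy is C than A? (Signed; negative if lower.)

-2.1 kJ/mol

C is staggered. CH3 at 120° is gauche with Ph at 180° (4.0). Total 4.0 kJ/mol.
A is staggered. CH3 at 120° is gauche with Ph at 60° (4.0); CH3 at 120° is gauche with CN at 180° (2.1). Total 6.1 kJ/mol.
E(C) − E(A) = 4.0 − 6.1 = -2.1 kJ/mol.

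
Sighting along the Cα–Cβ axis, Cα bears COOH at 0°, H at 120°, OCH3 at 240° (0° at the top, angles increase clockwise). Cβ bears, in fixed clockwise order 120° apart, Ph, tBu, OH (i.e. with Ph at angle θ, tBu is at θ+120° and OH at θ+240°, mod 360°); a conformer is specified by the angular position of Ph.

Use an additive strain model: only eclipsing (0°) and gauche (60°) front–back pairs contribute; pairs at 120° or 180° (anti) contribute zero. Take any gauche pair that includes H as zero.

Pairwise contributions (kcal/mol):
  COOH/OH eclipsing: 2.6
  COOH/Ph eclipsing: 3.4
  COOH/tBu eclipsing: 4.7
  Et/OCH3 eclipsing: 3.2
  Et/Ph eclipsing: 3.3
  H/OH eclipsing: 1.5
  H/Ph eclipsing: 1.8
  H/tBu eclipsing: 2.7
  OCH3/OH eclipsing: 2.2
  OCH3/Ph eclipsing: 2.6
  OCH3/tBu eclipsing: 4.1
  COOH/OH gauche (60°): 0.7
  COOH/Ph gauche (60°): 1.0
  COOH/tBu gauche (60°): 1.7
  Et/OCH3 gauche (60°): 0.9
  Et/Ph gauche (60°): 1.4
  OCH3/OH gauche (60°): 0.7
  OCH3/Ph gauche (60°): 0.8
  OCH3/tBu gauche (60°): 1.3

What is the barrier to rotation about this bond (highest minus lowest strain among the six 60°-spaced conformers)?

Ph at 0° (eclipsed): COOH(0°)/Ph(0°) eclipsed 3.4; H(120°)/tBu(120°) eclipsed 2.7; OCH3(240°)/OH(240°) eclipsed 2.2 → 8.3 kcal/mol.
Ph at 60° (staggered): COOH(0°)/Ph(60°) gauche 1.0; COOH(0°)/OH(300°) gauche 0.7; OCH3(240°)/tBu(180°) gauche 1.3; OCH3(240°)/OH(300°) gauche 0.7 → 3.7 kcal/mol.
Ph at 120° (eclipsed): COOH(0°)/OH(0°) eclipsed 2.6; H(120°)/Ph(120°) eclipsed 1.8; OCH3(240°)/tBu(240°) eclipsed 4.1 → 8.5 kcal/mol.
Ph at 180° (staggered): COOH(0°)/tBu(300°) gauche 1.7; COOH(0°)/OH(60°) gauche 0.7; OCH3(240°)/Ph(180°) gauche 0.8; OCH3(240°)/tBu(300°) gauche 1.3 → 4.5 kcal/mol.
Ph at 240° (eclipsed): COOH(0°)/tBu(0°) eclipsed 4.7; H(120°)/OH(120°) eclipsed 1.5; OCH3(240°)/Ph(240°) eclipsed 2.6 → 8.8 kcal/mol.
Ph at 300° (staggered): COOH(0°)/Ph(300°) gauche 1.0; COOH(0°)/tBu(60°) gauche 1.7; OCH3(240°)/Ph(300°) gauche 0.8; OCH3(240°)/OH(180°) gauche 0.7 → 4.2 kcal/mol.
Max at 240° (8.8 kcal/mol), min at 60° (3.7 kcal/mol); barrier = 5.1 kcal/mol.

5.1 kcal/mol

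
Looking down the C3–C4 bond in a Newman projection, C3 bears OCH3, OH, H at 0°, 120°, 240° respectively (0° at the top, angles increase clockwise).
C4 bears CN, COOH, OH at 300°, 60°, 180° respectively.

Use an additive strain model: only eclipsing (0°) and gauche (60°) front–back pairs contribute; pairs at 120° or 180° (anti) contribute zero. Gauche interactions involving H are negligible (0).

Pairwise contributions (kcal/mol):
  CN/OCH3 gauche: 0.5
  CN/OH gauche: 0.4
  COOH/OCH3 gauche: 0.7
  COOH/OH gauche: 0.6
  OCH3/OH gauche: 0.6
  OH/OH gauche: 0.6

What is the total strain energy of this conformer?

2.4 kcal/mol

This conformer (staggered): OCH3–CN gauche, OCH3–COOH gauche, OH–COOH gauche, OH–OH gauche; 0.5 + 0.7 + 0.6 + 0.6 = 2.4 kcal/mol.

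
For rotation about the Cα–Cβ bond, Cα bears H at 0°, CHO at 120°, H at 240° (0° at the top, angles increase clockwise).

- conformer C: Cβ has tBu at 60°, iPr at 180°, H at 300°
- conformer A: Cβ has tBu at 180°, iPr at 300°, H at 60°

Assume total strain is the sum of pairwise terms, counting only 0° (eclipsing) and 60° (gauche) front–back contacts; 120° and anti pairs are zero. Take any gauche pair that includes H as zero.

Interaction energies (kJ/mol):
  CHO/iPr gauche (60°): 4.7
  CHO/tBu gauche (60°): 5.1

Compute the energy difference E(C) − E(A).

C (staggered): CHO–tBu gauche, CHO–iPr gauche; 5.1 + 4.7 = 9.8 kJ/mol.
A (staggered): CHO–tBu gauche; 5.1 = 5.1 kJ/mol.
E(C) − E(A) = 9.8 − 5.1 = +4.7 kJ/mol.

+4.7 kJ/mol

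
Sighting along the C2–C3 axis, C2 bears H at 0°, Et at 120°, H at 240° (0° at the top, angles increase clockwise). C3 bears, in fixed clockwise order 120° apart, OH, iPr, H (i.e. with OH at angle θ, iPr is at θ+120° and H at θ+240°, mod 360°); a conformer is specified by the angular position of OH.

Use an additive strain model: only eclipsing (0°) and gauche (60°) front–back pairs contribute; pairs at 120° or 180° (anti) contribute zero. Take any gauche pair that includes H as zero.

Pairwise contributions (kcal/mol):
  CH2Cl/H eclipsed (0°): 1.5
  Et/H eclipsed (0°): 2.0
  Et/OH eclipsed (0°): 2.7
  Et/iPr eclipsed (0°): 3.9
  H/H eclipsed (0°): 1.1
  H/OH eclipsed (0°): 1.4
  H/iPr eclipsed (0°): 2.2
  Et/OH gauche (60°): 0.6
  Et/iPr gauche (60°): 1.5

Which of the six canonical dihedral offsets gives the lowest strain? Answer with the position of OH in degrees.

OH at 0° (eclipsed): H–OH eclipsed, Et–iPr eclipsed, H–H eclipsed; 1.4 + 3.9 + 1.1 = 6.4 kcal/mol.
OH at 60° (staggered): Et–OH gauche, Et–iPr gauche; 0.6 + 1.5 = 2.1 kcal/mol.
OH at 120° (eclipsed): H–H eclipsed, Et–OH eclipsed, H–iPr eclipsed; 1.1 + 2.7 + 2.2 = 6.0 kcal/mol.
OH at 180° (staggered): Et–OH gauche; 0.6 = 0.6 kcal/mol.
OH at 240° (eclipsed): H–iPr eclipsed, Et–H eclipsed, H–OH eclipsed; 2.2 + 2.0 + 1.4 = 5.6 kcal/mol.
OH at 300° (staggered): Et–iPr gauche; 1.5 = 1.5 kcal/mol.
The minimum (0.6 kcal/mol) occurs with OH at 180°.

180°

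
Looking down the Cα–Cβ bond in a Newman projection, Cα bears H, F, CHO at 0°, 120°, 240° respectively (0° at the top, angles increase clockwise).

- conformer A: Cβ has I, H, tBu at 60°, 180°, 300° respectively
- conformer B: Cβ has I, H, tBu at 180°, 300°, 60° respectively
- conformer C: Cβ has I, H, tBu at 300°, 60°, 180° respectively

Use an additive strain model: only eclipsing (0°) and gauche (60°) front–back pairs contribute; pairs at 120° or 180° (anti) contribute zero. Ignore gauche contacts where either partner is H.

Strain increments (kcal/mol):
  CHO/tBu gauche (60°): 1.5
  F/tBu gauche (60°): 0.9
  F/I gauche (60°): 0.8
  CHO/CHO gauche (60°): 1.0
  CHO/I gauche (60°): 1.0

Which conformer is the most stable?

A (staggered): F–I gauche, CHO–tBu gauche; 0.8 + 1.5 = 2.3 kcal/mol.
B (staggered): F–I gauche, F–tBu gauche, CHO–I gauche; 0.8 + 0.9 + 1.0 = 2.7 kcal/mol.
C (staggered): F–tBu gauche, CHO–I gauche, CHO–tBu gauche; 0.9 + 1.0 + 1.5 = 3.4 kcal/mol.
A has the lowest total (2.3 kcal/mol).

A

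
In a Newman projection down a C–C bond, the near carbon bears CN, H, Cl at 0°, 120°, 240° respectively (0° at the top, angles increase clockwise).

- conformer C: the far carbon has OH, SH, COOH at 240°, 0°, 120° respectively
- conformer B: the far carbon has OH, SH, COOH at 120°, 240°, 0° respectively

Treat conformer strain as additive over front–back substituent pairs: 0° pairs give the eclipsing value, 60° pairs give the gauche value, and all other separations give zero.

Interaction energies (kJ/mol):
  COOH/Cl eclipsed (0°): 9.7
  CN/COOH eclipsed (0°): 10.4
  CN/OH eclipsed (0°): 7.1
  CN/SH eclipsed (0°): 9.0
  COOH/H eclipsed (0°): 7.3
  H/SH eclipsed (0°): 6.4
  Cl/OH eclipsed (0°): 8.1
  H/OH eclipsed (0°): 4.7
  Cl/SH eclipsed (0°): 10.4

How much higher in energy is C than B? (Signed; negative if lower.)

C (eclipsed): CN–SH eclipsed, H–COOH eclipsed, Cl–OH eclipsed; 9.0 + 7.3 + 8.1 = 24.4 kJ/mol.
B (eclipsed): CN–COOH eclipsed, H–OH eclipsed, Cl–SH eclipsed; 10.4 + 4.7 + 10.4 = 25.5 kJ/mol.
E(C) − E(B) = 24.4 − 25.5 = -1.1 kJ/mol.

-1.1 kJ/mol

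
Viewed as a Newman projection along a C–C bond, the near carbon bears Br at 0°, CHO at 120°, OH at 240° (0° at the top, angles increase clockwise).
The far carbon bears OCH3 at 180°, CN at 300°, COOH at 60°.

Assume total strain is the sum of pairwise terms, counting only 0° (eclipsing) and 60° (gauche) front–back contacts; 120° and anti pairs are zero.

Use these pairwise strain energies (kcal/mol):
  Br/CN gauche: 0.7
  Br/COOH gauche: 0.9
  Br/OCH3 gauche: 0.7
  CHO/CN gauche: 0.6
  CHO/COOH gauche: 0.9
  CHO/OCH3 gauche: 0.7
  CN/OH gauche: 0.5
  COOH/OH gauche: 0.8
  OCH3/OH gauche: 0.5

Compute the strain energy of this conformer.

4.2 kcal/mol

This conformer (staggered): Br(0°)/CN(300°) gauche 0.7; Br(0°)/COOH(60°) gauche 0.9; CHO(120°)/OCH3(180°) gauche 0.7; CHO(120°)/COOH(60°) gauche 0.9; OH(240°)/OCH3(180°) gauche 0.5; OH(240°)/CN(300°) gauche 0.5 → 4.2 kcal/mol.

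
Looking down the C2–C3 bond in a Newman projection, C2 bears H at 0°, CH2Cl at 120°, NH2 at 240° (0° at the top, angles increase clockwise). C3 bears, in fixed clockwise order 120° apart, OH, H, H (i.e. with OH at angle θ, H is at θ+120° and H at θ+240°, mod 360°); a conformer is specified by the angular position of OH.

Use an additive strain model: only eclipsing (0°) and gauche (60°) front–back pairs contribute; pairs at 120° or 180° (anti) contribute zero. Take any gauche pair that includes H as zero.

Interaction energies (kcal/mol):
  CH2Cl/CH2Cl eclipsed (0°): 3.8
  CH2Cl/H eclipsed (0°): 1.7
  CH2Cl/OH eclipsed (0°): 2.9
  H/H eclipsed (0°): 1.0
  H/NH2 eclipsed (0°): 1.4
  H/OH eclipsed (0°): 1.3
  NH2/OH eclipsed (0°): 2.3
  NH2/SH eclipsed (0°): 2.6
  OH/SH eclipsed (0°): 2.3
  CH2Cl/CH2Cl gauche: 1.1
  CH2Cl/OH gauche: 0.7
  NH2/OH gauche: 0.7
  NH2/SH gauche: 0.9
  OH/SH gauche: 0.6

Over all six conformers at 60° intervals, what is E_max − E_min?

OH at 0° (eclipsed): H(0°)/OH(0°) eclipsed 1.3; CH2Cl(120°)/H(120°) eclipsed 1.7; NH2(240°)/H(240°) eclipsed 1.4 → 4.4 kcal/mol.
OH at 60° (staggered): CH2Cl(120°)/OH(60°) gauche 0.7 → 0.7 kcal/mol.
OH at 120° (eclipsed): H(0°)/H(0°) eclipsed 1.0; CH2Cl(120°)/OH(120°) eclipsed 2.9; NH2(240°)/H(240°) eclipsed 1.4 → 5.3 kcal/mol.
OH at 180° (staggered): CH2Cl(120°)/OH(180°) gauche 0.7; NH2(240°)/OH(180°) gauche 0.7 → 1.4 kcal/mol.
OH at 240° (eclipsed): H(0°)/H(0°) eclipsed 1.0; CH2Cl(120°)/H(120°) eclipsed 1.7; NH2(240°)/OH(240°) eclipsed 2.3 → 5.0 kcal/mol.
OH at 300° (staggered): NH2(240°)/OH(300°) gauche 0.7 → 0.7 kcal/mol.
Max at 120° (5.3 kcal/mol), min at 60° (0.7 kcal/mol); barrier = 4.6 kcal/mol.

4.6 kcal/mol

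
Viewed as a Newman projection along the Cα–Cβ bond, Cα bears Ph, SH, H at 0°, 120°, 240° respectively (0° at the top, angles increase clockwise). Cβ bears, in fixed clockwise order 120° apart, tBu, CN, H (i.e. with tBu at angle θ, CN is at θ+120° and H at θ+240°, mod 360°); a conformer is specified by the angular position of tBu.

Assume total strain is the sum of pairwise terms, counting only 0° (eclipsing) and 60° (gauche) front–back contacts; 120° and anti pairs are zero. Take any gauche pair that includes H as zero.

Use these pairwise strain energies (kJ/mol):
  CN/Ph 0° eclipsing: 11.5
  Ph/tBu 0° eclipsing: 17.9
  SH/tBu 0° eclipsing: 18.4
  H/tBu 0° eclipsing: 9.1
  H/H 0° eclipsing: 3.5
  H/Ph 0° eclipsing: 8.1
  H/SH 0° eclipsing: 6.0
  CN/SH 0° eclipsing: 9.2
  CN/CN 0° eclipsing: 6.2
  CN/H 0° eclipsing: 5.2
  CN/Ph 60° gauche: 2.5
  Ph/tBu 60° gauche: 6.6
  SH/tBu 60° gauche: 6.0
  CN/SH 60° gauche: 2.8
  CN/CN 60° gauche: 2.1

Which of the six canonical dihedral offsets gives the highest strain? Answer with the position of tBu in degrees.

120°

tBu at 0° is eclipsed. Ph at 0° is eclipsed with tBu at 0° (17.9); SH at 120° is eclipsed with CN at 120° (9.2); H at 240° is eclipsed with H at 240° (3.5). Total 30.6 kJ/mol.
tBu at 60° is staggered. Ph at 0° is gauche with tBu at 60° (6.6); SH at 120° is gauche with tBu at 60° (6.0); SH at 120° is gauche with CN at 180° (2.8). Total 15.4 kJ/mol.
tBu at 120° is eclipsed. Ph at 0° is eclipsed with H at 0° (8.1); SH at 120° is eclipsed with tBu at 120° (18.4); H at 240° is eclipsed with CN at 240° (5.2). Total 31.7 kJ/mol.
tBu at 180° is staggered. Ph at 0° is gauche with CN at 300° (2.5); SH at 120° is gauche with tBu at 180° (6.0). Total 8.5 kJ/mol.
tBu at 240° is eclipsed. Ph at 0° is eclipsed with CN at 0° (11.5); SH at 120° is eclipsed with H at 120° (6.0); H at 240° is eclipsed with tBu at 240° (9.1). Total 26.6 kJ/mol.
tBu at 300° is staggered. Ph at 0° is gauche with tBu at 300° (6.6); Ph at 0° is gauche with CN at 60° (2.5); SH at 120° is gauche with CN at 60° (2.8). Total 11.9 kJ/mol.
The maximum (31.7 kJ/mol) occurs with tBu at 120°.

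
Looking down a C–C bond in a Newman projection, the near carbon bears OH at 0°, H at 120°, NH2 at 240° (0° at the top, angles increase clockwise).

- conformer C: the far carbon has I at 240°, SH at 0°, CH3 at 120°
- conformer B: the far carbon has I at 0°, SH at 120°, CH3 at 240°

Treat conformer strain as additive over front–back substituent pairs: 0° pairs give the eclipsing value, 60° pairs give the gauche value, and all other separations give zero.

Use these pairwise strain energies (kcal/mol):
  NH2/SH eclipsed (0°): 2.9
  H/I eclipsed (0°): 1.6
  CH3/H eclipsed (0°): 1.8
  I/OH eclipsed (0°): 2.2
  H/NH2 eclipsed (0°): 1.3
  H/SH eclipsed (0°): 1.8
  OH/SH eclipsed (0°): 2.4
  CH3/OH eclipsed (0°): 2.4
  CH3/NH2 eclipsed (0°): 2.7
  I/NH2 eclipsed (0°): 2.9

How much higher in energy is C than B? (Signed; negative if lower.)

C (eclipsed): OH–SH eclipsed, H–CH3 eclipsed, NH2–I eclipsed; 2.4 + 1.8 + 2.9 = 7.1 kcal/mol.
B (eclipsed): OH–I eclipsed, H–SH eclipsed, NH2–CH3 eclipsed; 2.2 + 1.8 + 2.7 = 6.7 kcal/mol.
E(C) − E(B) = 7.1 − 6.7 = +0.4 kcal/mol.

+0.4 kcal/mol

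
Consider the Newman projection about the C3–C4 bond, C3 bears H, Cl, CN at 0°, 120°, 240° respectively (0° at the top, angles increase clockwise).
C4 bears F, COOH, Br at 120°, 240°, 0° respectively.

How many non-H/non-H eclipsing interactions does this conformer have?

2

Non-H eclipsing pairs: Cl(120°)/F(120°); CN(240°)/COOH(240°) — 2 interactions.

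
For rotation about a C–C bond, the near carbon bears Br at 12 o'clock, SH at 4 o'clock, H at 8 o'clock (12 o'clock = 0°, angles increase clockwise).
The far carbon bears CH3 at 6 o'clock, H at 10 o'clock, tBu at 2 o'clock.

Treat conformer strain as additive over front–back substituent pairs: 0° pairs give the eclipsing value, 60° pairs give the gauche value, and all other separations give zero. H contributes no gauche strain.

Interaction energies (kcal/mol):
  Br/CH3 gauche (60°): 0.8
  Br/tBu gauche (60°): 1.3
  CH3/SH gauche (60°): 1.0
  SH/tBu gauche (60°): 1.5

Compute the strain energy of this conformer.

3.8 kcal/mol

This conformer (staggered): Br–tBu gauche, SH–CH3 gauche, SH–tBu gauche; 1.3 + 1.0 + 1.5 = 3.8 kcal/mol.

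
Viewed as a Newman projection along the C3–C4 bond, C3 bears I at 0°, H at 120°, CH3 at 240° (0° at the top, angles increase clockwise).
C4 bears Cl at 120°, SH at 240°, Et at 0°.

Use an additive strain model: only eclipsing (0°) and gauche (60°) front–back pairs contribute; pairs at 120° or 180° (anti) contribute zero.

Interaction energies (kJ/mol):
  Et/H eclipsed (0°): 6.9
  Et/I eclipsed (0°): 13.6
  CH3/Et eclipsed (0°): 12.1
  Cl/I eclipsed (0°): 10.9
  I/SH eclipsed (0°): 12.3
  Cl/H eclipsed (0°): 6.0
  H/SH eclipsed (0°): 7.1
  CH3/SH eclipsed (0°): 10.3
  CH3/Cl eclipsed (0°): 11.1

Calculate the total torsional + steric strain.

29.9 kJ/mol

This conformer is eclipsed. I at 0° is eclipsed with Et at 0° (13.6); H at 120° is eclipsed with Cl at 120° (6.0); CH3 at 240° is eclipsed with SH at 240° (10.3). Total 29.9 kJ/mol.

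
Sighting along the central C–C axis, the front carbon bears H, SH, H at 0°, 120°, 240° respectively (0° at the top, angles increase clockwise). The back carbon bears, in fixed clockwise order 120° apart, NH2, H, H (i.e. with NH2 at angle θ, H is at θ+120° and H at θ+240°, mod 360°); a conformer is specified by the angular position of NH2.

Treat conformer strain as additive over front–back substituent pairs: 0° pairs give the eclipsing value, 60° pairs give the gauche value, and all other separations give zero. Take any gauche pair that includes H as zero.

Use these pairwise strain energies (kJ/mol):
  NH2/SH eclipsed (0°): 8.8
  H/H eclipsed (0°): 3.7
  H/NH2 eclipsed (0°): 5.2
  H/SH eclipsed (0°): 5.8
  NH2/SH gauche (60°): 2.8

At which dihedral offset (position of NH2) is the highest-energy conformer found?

NH2 at 0° is eclipsed. H at 0° is eclipsed with NH2 at 0° (5.2); SH at 120° is eclipsed with H at 120° (5.8); H at 240° is eclipsed with H at 240° (3.7). Total 14.7 kJ/mol.
NH2 at 60° is staggered. SH at 120° is gauche with NH2 at 60° (2.8). Total 2.8 kJ/mol.
NH2 at 120° is eclipsed. H at 0° is eclipsed with H at 0° (3.7); SH at 120° is eclipsed with NH2 at 120° (8.8); H at 240° is eclipsed with H at 240° (3.7). Total 16.2 kJ/mol.
NH2 at 180° is staggered. SH at 120° is gauche with NH2 at 180° (2.8). Total 2.8 kJ/mol.
NH2 at 240° is eclipsed. H at 0° is eclipsed with H at 0° (3.7); SH at 120° is eclipsed with H at 120° (5.8); H at 240° is eclipsed with NH2 at 240° (5.2). Total 14.7 kJ/mol.
NH2 at 300° (staggered): no non-H gauche contacts → 0.0 kJ/mol.
The maximum (16.2 kJ/mol) occurs with NH2 at 120°.

120°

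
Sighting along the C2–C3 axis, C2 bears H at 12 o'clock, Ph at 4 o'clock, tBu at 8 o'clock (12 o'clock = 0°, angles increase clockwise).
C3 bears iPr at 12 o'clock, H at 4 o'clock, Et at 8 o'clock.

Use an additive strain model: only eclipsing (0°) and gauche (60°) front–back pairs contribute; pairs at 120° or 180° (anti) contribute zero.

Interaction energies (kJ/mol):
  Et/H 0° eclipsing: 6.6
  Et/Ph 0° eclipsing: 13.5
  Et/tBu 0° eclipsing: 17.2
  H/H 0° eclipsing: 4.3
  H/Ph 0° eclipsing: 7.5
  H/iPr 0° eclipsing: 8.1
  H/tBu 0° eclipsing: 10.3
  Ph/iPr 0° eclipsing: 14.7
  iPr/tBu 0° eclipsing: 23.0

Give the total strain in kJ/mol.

This conformer (eclipsed): H(0°)/iPr(0°) eclipsed 8.1; Ph(120°)/H(120°) eclipsed 7.5; tBu(240°)/Et(240°) eclipsed 17.2 → 32.8 kJ/mol.

32.8 kJ/mol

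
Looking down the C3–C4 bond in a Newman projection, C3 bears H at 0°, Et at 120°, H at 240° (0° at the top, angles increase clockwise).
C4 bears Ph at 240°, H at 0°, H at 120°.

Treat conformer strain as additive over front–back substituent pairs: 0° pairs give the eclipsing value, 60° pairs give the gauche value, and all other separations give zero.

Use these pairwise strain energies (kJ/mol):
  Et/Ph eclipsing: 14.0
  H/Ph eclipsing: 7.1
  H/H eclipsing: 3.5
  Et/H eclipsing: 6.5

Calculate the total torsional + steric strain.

This conformer (eclipsed): H(0°)/H(0°) eclipsed 3.5; Et(120°)/H(120°) eclipsed 6.5; H(240°)/Ph(240°) eclipsed 7.1 → 17.1 kJ/mol.

17.1 kJ/mol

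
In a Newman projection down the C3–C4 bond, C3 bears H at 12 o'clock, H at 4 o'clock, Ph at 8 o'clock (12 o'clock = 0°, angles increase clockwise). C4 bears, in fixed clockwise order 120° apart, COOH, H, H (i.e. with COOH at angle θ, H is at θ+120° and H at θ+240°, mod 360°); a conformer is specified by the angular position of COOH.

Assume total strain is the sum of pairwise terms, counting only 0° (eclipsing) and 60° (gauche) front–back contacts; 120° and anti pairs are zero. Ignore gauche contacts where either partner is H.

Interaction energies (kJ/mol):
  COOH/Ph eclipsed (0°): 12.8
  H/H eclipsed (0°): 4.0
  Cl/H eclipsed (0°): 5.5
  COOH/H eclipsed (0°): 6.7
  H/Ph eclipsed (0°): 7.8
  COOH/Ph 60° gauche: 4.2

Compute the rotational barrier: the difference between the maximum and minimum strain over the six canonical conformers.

COOH at 0° (eclipsed): H–COOH eclipsed, H–H eclipsed, Ph–H eclipsed; 6.7 + 4.0 + 7.8 = 18.5 kJ/mol.
COOH at 60° (staggered): no non-H gauche contacts → 0.0 kJ/mol.
COOH at 120° (eclipsed): H–H eclipsed, H–COOH eclipsed, Ph–H eclipsed; 4.0 + 6.7 + 7.8 = 18.5 kJ/mol.
COOH at 180° (staggered): Ph–COOH gauche; 4.2 = 4.2 kJ/mol.
COOH at 240° (eclipsed): H–H eclipsed, H–H eclipsed, Ph–COOH eclipsed; 4.0 + 4.0 + 12.8 = 20.8 kJ/mol.
COOH at 300° (staggered): Ph–COOH gauche; 4.2 = 4.2 kJ/mol.
Max at 240° (20.8 kJ/mol), min at 60° (0.0 kJ/mol); barrier = 20.8 kJ/mol.

20.8 kJ/mol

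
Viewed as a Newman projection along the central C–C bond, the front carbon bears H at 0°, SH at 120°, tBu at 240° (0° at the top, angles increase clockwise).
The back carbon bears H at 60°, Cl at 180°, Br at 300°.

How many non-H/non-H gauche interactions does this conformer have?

3

Non-H gauche pairs: SH(120°)/Cl(180°); tBu(240°)/Cl(180°); tBu(240°)/Br(300°) — 3 interactions.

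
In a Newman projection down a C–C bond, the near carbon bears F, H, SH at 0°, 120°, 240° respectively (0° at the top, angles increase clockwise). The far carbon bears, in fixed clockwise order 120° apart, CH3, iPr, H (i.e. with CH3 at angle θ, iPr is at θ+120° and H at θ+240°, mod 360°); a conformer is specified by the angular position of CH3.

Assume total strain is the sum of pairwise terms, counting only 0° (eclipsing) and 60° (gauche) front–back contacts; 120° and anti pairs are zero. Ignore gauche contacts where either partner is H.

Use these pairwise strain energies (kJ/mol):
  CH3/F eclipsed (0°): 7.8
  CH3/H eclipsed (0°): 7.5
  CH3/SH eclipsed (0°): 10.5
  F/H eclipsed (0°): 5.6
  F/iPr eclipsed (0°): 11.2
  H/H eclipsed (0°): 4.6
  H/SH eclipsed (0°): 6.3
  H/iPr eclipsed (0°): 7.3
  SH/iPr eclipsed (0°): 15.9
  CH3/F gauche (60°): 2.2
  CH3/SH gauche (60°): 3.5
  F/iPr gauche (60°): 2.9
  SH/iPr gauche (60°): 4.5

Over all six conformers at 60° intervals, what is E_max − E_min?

CH3 at 0° (eclipsed): F–CH3 eclipsed, H–iPr eclipsed, SH–H eclipsed; 7.8 + 7.3 + 6.3 = 21.4 kJ/mol.
CH3 at 60° (staggered): F–CH3 gauche, SH–iPr gauche; 2.2 + 4.5 = 6.7 kJ/mol.
CH3 at 120° (eclipsed): F–H eclipsed, H–CH3 eclipsed, SH–iPr eclipsed; 5.6 + 7.5 + 15.9 = 29.0 kJ/mol.
CH3 at 180° (staggered): F–iPr gauche, SH–CH3 gauche, SH–iPr gauche; 2.9 + 3.5 + 4.5 = 10.9 kJ/mol.
CH3 at 240° (eclipsed): F–iPr eclipsed, H–H eclipsed, SH–CH3 eclipsed; 11.2 + 4.6 + 10.5 = 26.3 kJ/mol.
CH3 at 300° (staggered): F–CH3 gauche, F–iPr gauche, SH–CH3 gauche; 2.2 + 2.9 + 3.5 = 8.6 kJ/mol.
Max at 120° (29.0 kJ/mol), min at 60° (6.7 kJ/mol); barrier = 22.3 kJ/mol.

22.3 kJ/mol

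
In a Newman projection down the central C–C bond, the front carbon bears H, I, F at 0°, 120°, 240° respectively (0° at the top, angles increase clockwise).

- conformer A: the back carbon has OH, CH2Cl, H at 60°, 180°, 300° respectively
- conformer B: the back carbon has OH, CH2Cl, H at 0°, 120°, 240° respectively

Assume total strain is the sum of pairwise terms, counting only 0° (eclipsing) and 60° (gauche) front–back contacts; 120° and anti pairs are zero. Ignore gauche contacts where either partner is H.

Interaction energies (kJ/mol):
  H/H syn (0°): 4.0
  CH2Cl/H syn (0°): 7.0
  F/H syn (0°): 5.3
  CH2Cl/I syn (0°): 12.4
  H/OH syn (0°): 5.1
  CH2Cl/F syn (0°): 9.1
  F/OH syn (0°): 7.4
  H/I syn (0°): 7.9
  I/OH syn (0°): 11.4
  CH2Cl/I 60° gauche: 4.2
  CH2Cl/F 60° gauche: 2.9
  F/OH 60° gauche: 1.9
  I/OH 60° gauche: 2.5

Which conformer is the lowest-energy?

A

A is staggered. I at 120° is gauche with OH at 60° (2.5); I at 120° is gauche with CH2Cl at 180° (4.2); F at 240° is gauche with CH2Cl at 180° (2.9). Total 9.6 kJ/mol.
B is eclipsed. H at 0° is eclipsed with OH at 0° (5.1); I at 120° is eclipsed with CH2Cl at 120° (12.4); F at 240° is eclipsed with H at 240° (5.3). Total 22.8 kJ/mol.
A has the lowest total (9.6 kJ/mol).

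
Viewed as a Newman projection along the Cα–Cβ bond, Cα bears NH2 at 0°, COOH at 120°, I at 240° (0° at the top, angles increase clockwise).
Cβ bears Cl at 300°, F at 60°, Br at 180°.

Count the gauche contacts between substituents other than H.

6

Non-H gauche pairs: NH2(0°)/Cl(300°); NH2(0°)/F(60°); COOH(120°)/F(60°); COOH(120°)/Br(180°); I(240°)/Cl(300°); I(240°)/Br(180°) — 6 interactions.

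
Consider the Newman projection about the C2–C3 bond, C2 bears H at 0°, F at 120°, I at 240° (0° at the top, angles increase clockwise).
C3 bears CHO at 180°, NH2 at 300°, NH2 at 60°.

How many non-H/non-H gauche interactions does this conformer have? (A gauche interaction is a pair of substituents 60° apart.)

4

Non-H gauche pairs: F(120°)/CHO(180°); F(120°)/NH2(60°); I(240°)/CHO(180°); I(240°)/NH2(300°) — 4 interactions.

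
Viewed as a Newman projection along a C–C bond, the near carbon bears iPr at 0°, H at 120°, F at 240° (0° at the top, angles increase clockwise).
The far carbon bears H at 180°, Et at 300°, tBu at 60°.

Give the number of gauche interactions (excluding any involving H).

Non-H gauche pairs: iPr(0°)/Et(300°); iPr(0°)/tBu(60°); F(240°)/Et(300°) — 3 interactions.

3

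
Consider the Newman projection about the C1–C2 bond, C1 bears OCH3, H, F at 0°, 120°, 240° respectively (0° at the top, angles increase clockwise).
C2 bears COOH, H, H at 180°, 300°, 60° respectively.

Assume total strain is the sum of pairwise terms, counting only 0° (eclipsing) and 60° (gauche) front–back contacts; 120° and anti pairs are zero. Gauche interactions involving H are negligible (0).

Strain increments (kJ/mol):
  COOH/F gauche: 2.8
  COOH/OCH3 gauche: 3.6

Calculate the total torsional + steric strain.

This conformer (staggered): F–COOH gauche; 2.8 = 2.8 kJ/mol.

2.8 kJ/mol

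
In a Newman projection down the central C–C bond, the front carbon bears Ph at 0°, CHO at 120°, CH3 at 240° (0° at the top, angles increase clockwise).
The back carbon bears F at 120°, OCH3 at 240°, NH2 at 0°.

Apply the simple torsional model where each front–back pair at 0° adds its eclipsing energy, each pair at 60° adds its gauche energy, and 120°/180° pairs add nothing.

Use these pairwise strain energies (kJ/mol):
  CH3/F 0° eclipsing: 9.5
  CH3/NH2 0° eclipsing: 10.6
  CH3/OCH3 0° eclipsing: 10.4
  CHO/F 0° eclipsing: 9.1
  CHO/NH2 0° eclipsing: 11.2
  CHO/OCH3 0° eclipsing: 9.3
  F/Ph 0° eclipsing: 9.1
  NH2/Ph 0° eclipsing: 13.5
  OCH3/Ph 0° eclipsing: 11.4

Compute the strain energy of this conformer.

33.0 kJ/mol

This conformer (eclipsed): Ph–NH2 eclipsed, CHO–F eclipsed, CH3–OCH3 eclipsed; 13.5 + 9.1 + 10.4 = 33.0 kJ/mol.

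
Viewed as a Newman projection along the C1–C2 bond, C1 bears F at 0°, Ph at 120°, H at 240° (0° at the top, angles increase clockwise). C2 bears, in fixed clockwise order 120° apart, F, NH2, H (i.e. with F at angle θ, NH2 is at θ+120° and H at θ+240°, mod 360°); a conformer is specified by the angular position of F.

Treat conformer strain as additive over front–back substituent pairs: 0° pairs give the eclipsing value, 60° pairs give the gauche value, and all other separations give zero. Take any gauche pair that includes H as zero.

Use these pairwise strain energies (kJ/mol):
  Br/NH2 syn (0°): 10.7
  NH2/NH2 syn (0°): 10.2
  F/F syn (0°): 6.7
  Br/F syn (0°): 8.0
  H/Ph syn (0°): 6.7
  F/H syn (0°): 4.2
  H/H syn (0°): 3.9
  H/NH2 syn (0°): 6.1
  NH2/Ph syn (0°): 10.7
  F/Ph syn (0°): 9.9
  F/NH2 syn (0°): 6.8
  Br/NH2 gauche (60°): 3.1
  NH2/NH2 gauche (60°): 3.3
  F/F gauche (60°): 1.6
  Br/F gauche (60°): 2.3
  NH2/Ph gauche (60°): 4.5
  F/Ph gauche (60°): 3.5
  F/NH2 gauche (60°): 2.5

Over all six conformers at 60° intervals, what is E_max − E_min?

F at 0° is eclipsed. F at 0° is eclipsed with F at 0° (6.7); Ph at 120° is eclipsed with NH2 at 120° (10.7); H at 240° is eclipsed with H at 240° (3.9). Total 21.3 kJ/mol.
F at 60° is staggered. F at 0° is gauche with F at 60° (1.6); Ph at 120° is gauche with F at 60° (3.5); Ph at 120° is gauche with NH2 at 180° (4.5). Total 9.6 kJ/mol.
F at 120° is eclipsed. F at 0° is eclipsed with H at 0° (4.2); Ph at 120° is eclipsed with F at 120° (9.9); H at 240° is eclipsed with NH2 at 240° (6.1). Total 20.2 kJ/mol.
F at 180° is staggered. F at 0° is gauche with NH2 at 300° (2.5); Ph at 120° is gauche with F at 180° (3.5). Total 6.0 kJ/mol.
F at 240° is eclipsed. F at 0° is eclipsed with NH2 at 0° (6.8); Ph at 120° is eclipsed with H at 120° (6.7); H at 240° is eclipsed with F at 240° (4.2). Total 17.7 kJ/mol.
F at 300° is staggered. F at 0° is gauche with F at 300° (1.6); F at 0° is gauche with NH2 at 60° (2.5); Ph at 120° is gauche with NH2 at 60° (4.5). Total 8.6 kJ/mol.
Max at 0° (21.3 kJ/mol), min at 180° (6.0 kJ/mol); barrier = 15.3 kJ/mol.

15.3 kJ/mol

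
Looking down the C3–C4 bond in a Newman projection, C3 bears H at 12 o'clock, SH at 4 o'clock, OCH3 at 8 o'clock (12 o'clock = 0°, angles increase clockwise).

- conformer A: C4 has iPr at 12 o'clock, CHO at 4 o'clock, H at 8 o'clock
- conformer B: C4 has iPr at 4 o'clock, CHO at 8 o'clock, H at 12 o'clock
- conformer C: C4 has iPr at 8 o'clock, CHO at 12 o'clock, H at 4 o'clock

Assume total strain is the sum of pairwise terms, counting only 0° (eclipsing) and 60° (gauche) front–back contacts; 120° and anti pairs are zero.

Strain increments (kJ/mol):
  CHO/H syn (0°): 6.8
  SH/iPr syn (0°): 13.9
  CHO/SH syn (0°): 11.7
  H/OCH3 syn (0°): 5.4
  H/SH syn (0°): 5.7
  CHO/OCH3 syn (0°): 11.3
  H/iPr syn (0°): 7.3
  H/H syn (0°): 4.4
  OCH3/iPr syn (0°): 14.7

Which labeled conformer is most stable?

A (eclipsed): H–iPr eclipsed, SH–CHO eclipsed, OCH3–H eclipsed; 7.3 + 11.7 + 5.4 = 24.4 kJ/mol.
B (eclipsed): H–H eclipsed, SH–iPr eclipsed, OCH3–CHO eclipsed; 4.4 + 13.9 + 11.3 = 29.6 kJ/mol.
C (eclipsed): H–CHO eclipsed, SH–H eclipsed, OCH3–iPr eclipsed; 6.8 + 5.7 + 14.7 = 27.2 kJ/mol.
A has the lowest total (24.4 kJ/mol).

A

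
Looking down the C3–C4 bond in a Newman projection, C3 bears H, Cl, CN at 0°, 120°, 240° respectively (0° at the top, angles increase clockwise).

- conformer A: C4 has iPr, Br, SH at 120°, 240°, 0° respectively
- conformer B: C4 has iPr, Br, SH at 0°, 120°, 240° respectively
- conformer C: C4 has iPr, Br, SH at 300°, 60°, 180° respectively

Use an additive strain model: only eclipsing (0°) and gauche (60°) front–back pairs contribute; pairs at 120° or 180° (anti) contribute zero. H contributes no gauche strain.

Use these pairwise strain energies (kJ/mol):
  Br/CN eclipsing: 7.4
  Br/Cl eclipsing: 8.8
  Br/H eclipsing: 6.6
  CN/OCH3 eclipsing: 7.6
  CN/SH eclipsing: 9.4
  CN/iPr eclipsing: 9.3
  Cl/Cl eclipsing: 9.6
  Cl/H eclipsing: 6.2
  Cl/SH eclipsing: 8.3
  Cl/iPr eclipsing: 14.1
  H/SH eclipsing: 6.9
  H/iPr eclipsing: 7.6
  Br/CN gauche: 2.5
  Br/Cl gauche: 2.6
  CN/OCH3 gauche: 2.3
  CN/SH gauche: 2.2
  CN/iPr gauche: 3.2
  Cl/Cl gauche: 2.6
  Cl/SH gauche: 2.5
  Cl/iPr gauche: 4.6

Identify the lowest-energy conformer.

C

A (eclipsed): H(0°)/SH(0°) eclipsed 6.9; Cl(120°)/iPr(120°) eclipsed 14.1; CN(240°)/Br(240°) eclipsed 7.4 → 28.4 kJ/mol.
B (eclipsed): H(0°)/iPr(0°) eclipsed 7.6; Cl(120°)/Br(120°) eclipsed 8.8; CN(240°)/SH(240°) eclipsed 9.4 → 25.8 kJ/mol.
C (staggered): Cl(120°)/Br(60°) gauche 2.6; Cl(120°)/SH(180°) gauche 2.5; CN(240°)/iPr(300°) gauche 3.2; CN(240°)/SH(180°) gauche 2.2 → 10.5 kJ/mol.
C has the lowest total (10.5 kJ/mol).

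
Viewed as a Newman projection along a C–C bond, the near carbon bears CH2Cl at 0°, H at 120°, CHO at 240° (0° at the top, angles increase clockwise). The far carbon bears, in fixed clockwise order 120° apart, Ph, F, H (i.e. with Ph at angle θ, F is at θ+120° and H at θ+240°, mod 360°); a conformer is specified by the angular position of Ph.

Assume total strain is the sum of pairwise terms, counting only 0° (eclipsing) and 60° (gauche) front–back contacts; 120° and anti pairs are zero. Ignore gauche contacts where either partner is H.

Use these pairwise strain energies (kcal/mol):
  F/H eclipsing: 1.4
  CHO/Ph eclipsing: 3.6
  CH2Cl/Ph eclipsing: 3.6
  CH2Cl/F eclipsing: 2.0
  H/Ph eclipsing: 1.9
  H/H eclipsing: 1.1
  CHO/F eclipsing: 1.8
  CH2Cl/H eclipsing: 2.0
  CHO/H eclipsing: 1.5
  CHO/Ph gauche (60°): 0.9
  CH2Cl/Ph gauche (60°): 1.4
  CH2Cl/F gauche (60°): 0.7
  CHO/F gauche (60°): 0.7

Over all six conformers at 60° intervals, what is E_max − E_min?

4.6 kcal/mol

Ph at 0° (eclipsed): CH2Cl–Ph eclipsed, H–F eclipsed, CHO–H eclipsed; 3.6 + 1.4 + 1.5 = 6.5 kcal/mol.
Ph at 60° (staggered): CH2Cl–Ph gauche, CHO–F gauche; 1.4 + 0.7 = 2.1 kcal/mol.
Ph at 120° (eclipsed): CH2Cl–H eclipsed, H–Ph eclipsed, CHO–F eclipsed; 2.0 + 1.9 + 1.8 = 5.7 kcal/mol.
Ph at 180° (staggered): CH2Cl–F gauche, CHO–Ph gauche, CHO–F gauche; 0.7 + 0.9 + 0.7 = 2.3 kcal/mol.
Ph at 240° (eclipsed): CH2Cl–F eclipsed, H–H eclipsed, CHO–Ph eclipsed; 2.0 + 1.1 + 3.6 = 6.7 kcal/mol.
Ph at 300° (staggered): CH2Cl–Ph gauche, CH2Cl–F gauche, CHO–Ph gauche; 1.4 + 0.7 + 0.9 = 3.0 kcal/mol.
Max at 240° (6.7 kcal/mol), min at 60° (2.1 kcal/mol); barrier = 4.6 kcal/mol.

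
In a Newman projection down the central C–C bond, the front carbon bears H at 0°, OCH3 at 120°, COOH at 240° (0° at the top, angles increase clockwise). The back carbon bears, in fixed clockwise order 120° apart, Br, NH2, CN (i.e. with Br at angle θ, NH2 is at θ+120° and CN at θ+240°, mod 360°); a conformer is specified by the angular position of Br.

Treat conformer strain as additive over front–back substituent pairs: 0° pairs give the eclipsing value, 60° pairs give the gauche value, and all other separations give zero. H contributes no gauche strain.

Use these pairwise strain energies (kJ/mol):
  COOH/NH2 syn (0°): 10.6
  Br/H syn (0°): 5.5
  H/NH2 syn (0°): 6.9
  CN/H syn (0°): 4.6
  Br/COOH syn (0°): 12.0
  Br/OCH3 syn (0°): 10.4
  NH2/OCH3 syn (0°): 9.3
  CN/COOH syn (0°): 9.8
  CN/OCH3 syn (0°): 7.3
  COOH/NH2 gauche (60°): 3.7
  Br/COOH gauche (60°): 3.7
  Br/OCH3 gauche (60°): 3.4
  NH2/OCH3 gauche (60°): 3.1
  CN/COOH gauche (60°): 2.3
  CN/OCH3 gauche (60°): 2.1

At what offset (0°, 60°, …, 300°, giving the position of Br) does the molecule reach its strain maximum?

Br at 0° (eclipsed): H(0°)/Br(0°) eclipsed 5.5; OCH3(120°)/NH2(120°) eclipsed 9.3; COOH(240°)/CN(240°) eclipsed 9.8 → 24.6 kJ/mol.
Br at 60° (staggered): OCH3(120°)/Br(60°) gauche 3.4; OCH3(120°)/NH2(180°) gauche 3.1; COOH(240°)/NH2(180°) gauche 3.7; COOH(240°)/CN(300°) gauche 2.3 → 12.5 kJ/mol.
Br at 120° (eclipsed): H(0°)/CN(0°) eclipsed 4.6; OCH3(120°)/Br(120°) eclipsed 10.4; COOH(240°)/NH2(240°) eclipsed 10.6 → 25.6 kJ/mol.
Br at 180° (staggered): OCH3(120°)/Br(180°) gauche 3.4; OCH3(120°)/CN(60°) gauche 2.1; COOH(240°)/Br(180°) gauche 3.7; COOH(240°)/NH2(300°) gauche 3.7 → 12.9 kJ/mol.
Br at 240° (eclipsed): H(0°)/NH2(0°) eclipsed 6.9; OCH3(120°)/CN(120°) eclipsed 7.3; COOH(240°)/Br(240°) eclipsed 12.0 → 26.2 kJ/mol.
Br at 300° (staggered): OCH3(120°)/NH2(60°) gauche 3.1; OCH3(120°)/CN(180°) gauche 2.1; COOH(240°)/Br(300°) gauche 3.7; COOH(240°)/CN(180°) gauche 2.3 → 11.2 kJ/mol.
The maximum (26.2 kJ/mol) occurs with Br at 240°.

240°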